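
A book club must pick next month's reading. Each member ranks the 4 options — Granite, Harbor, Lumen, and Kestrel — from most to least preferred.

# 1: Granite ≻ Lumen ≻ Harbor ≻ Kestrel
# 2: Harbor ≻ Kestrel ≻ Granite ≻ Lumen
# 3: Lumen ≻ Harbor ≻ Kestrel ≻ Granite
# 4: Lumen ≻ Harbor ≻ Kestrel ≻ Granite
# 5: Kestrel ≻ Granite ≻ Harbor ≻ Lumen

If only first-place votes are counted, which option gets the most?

First-place vote totals:
  Granite: 1
  Harbor: 1
  Lumen: 2
  Kestrel: 1
Lumen has the most first-place votes.

Lumen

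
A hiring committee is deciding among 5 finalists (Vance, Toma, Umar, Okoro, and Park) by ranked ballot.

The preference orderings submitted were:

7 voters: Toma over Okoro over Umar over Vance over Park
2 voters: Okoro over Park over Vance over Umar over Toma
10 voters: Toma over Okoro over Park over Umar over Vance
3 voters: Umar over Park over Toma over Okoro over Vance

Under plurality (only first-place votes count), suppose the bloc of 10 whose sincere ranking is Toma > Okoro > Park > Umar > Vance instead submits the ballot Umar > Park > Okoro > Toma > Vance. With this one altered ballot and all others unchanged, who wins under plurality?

Umar

First-place totals with the altered ballot: Vance 0, Toma 7, Umar 13, Okoro 2, Park 0.
The switch changes the winner from Toma to Umar.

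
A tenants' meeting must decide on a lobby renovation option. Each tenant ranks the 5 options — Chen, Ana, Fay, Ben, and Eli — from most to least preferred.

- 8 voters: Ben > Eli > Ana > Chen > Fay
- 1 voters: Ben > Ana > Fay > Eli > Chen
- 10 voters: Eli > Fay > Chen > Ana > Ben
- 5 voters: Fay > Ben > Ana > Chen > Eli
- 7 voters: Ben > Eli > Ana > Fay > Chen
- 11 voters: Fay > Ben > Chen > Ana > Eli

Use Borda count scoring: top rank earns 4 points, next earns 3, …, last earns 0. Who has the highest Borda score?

Ben

Borda scores:
  Chen: 8·1 + 0 + 10·2 + 5·1 + 7·0 + 11·2 = 55
  Ana: 8·2 + 3 + 10·1 + 5·2 + 7·2 + 11·1 = 64
  Fay: 8·0 + 2 + 10·3 + 5·4 + 7·1 + 11·4 = 103
  Ben: 8·4 + 4 + 10·0 + 5·3 + 7·4 + 11·3 = 112
  Eli: 8·3 + 1 + 10·4 + 5·0 + 7·3 + 11·0 = 86
Ben has the highest total.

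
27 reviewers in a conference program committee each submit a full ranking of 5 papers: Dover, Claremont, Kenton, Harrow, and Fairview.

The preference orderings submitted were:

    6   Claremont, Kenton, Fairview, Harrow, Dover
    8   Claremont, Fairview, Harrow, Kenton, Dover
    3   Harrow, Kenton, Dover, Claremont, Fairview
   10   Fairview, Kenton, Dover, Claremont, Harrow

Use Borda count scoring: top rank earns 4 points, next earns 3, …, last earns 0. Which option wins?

Fairview

Borda scores:
  Dover: 6·0 + 8·0 + 3·2 + 10·2 = 26
  Claremont: 6·4 + 8·4 + 3·1 + 10·1 = 69
  Kenton: 6·3 + 8·1 + 3·3 + 10·3 = 65
  Harrow: 6·1 + 8·2 + 3·4 + 10·0 = 34
  Fairview: 6·2 + 8·3 + 3·0 + 10·4 = 76
Fairview has the highest total.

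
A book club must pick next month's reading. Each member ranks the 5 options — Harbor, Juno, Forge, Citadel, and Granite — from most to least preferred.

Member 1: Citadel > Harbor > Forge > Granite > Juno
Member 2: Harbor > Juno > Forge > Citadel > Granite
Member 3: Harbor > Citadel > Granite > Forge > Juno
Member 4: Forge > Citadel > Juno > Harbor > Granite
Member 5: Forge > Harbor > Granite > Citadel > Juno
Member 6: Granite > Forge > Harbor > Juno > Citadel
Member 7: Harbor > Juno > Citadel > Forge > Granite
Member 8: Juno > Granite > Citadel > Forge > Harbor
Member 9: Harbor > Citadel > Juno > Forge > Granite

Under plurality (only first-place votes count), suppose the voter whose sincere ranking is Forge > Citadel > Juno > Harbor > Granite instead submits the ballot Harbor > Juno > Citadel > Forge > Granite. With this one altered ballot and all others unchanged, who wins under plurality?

First-place totals with the altered ballot: Harbor 5, Juno 1, Forge 1, Citadel 1, Granite 1.
The winner is unchanged: still Harbor.

Harbor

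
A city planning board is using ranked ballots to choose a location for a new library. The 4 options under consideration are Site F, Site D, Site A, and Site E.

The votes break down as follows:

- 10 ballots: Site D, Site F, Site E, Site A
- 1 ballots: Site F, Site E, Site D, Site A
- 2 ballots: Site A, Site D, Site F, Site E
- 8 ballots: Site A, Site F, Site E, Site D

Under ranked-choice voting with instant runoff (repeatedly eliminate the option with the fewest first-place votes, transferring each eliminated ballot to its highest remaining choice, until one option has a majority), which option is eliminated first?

Round 1: Site D 10, Site A 10, Site F 1, Site E 0. Site E has the fewest and is eliminated.
Round 2: Site D 10, Site A 10, Site F 1. Site F has the fewest and is eliminated.
Round 3: Site D 11, Site A 10. Site D has a majority.

Site E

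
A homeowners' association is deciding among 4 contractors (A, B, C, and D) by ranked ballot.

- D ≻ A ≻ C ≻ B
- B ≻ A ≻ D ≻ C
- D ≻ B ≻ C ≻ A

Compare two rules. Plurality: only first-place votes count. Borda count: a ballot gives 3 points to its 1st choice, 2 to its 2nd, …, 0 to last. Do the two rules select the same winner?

Yes

Plurality first-place counts: A 0, B 1, C 0, D 2 → D.
Borda totals: A 4, B 5, C 2, D 7 → D.
The two rules agree on D.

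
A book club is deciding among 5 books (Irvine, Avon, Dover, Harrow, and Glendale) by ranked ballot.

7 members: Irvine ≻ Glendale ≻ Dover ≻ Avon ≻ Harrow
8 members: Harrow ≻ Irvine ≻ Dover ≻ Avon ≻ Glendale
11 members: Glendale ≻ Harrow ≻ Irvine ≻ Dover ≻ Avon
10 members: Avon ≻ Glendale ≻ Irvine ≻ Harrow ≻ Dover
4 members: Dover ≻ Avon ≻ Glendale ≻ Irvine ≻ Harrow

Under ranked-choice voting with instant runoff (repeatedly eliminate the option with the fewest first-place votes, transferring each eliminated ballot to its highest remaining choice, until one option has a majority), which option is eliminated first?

Dover

Round 1: Glendale 11, Avon 10, Harrow 8, Irvine 7, Dover 4. Dover has the fewest and is eliminated.
Round 2: Avon 14, Glendale 11, Harrow 8, Irvine 7. Irvine has the fewest and is eliminated.
Round 3: Glendale 18, Avon 14, Harrow 8. Harrow has the fewest and is eliminated.
Round 4: Avon 22, Glendale 18. Avon has a majority.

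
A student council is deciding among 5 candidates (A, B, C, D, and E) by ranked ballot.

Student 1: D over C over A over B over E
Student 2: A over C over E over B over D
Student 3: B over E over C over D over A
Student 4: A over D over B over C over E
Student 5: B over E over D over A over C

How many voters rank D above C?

Ballots ranking D above C: 3.
Ballots ranking C above D: 2.
So 3 of 5 voters prefer D to C.

3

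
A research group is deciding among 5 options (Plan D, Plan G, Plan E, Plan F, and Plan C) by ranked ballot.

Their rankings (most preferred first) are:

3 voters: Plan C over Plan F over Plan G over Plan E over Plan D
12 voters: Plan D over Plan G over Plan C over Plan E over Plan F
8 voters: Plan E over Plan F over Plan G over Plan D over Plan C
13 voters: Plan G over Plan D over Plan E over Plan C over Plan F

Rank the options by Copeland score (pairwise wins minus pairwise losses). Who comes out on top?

Pairwise results:
  Plan D vs Plan G: Plan G wins 24–12.
  Plan D vs Plan E: Plan D wins 25–11.
  Plan D vs Plan F: Plan D wins 25–11.
  Plan D vs Plan C: Plan D wins 33–3.
  Plan G vs Plan E: Plan G wins 28–8.
  Plan G vs Plan F: Plan G wins 25–11.
  Plan G vs Plan C: Plan G wins 33–3.
  Plan E vs Plan F: Plan E wins 33–3.
  Plan E vs Plan C: Plan E wins 21–15.
  Plan F vs Plan C: Plan C wins 28–8.
Copeland scores (wins − losses):
  Plan D: 3 − 1 = 2
  Plan G: 4 − 0 = 4
  Plan E: 2 − 2 = 0
  Plan F: 0 − 4 = -4
  Plan C: 1 − 3 = -2
Plan G has the best Copeland score.

Plan G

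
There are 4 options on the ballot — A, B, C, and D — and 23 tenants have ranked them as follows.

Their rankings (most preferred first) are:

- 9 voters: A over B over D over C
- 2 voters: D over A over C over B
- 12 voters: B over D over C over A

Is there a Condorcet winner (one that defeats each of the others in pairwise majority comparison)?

Head-to-head results (23 voters total):
A vs B: B wins 12–11.
A vs C: C wins 12–11.
A vs D: D wins 14–9.
B vs C: B wins 21–2.
B vs D: B wins 21–2.
C vs D: D wins 23–0.
B beats each rival — A (12–11), C (21–2), D (21–2) — so B is the Condorcet winner.

Yes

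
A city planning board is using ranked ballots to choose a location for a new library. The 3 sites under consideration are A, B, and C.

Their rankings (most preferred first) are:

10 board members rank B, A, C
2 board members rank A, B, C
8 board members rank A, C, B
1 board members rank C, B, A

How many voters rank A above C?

Ballots ranking A above C: 10+2+8 = 20.
Ballots ranking C above A: 1.
So 20 of 21 voters prefer A to C.

20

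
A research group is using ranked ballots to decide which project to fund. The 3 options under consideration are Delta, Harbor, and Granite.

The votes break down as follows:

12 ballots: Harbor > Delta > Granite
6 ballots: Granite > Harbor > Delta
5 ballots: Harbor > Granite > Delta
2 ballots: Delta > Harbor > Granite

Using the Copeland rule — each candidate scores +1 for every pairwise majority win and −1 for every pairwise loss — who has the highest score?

Pairwise results:
  Delta vs Harbor: Harbor wins 23–2.
  Delta vs Granite: Delta wins 14–11.
  Harbor vs Granite: Harbor wins 19–6.
Copeland scores (wins − losses):
  Delta: 1 − 1 = 0
  Harbor: 2 − 0 = 2
  Granite: 0 − 2 = -2
Harbor has the best Copeland score.

Harbor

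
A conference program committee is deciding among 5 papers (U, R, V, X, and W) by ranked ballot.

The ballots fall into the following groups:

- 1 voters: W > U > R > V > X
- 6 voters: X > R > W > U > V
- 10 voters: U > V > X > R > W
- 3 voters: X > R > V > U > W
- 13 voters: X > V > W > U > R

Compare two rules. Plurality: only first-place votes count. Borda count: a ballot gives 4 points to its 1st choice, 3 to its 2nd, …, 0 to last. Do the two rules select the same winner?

Yes

Plurality first-place counts: U 10, R 0, V 0, X 22, W 1 → X.
Borda totals: U 65, R 39, V 76, X 108, W 42 → X.
The two rules agree on X.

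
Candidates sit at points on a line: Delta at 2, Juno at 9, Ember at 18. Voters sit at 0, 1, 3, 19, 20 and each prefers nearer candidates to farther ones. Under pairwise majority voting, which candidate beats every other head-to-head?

Delta

With single-peaked preferences on a line, the Condorcet winner is the candidate closest to the median voter.
The median voter (position 3) is closest to Delta at 2.
Check: Delta vs Ember — voters closer to Delta: 3 of 5.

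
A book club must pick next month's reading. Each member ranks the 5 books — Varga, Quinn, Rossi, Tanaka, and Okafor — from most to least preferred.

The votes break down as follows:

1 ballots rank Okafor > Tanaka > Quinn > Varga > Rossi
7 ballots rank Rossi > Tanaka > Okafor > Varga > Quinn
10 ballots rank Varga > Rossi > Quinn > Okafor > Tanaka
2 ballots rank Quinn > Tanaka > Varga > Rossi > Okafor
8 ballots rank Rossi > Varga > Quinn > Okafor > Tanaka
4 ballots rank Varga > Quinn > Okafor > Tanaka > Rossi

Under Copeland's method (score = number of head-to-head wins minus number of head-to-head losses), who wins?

Pairwise results:
  Varga vs Quinn: Varga wins 29–3.
  Varga vs Rossi: Varga wins 17–15.
  Varga vs Tanaka: Varga wins 22–10.
  Varga vs Okafor: Varga wins 24–8.
  Quinn vs Rossi: Rossi wins 25–7.
  Quinn vs Tanaka: Quinn wins 24–8.
  Quinn vs Okafor: Quinn wins 24–8.
  Rossi vs Tanaka: Rossi wins 25–7.
  Rossi vs Okafor: Rossi wins 27–5.
  Tanaka vs Okafor: Okafor wins 23–9.
Copeland scores (wins − losses):
  Varga: 4 − 0 = 4
  Quinn: 2 − 2 = 0
  Rossi: 3 − 1 = 2
  Tanaka: 0 − 4 = -4
  Okafor: 1 − 3 = -2
Varga has the best Copeland score.

Varga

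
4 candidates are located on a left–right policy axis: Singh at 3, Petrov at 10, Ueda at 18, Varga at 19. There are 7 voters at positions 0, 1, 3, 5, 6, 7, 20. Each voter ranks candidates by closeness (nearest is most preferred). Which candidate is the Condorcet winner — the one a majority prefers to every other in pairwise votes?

Singh

With single-peaked preferences on a line, the Condorcet winner is the candidate closest to the median voter.
The median voter (position 5) is closest to Singh at 3.
Check: Singh vs Ueda — voters closer to Singh: 6 of 7.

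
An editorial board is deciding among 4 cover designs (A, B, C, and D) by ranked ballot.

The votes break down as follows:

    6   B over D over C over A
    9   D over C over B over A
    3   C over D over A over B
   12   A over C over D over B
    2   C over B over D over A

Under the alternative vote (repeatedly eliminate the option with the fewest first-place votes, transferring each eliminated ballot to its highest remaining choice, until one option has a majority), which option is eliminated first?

C

Round 1: A 12, D 9, B 6, C 5. C has the fewest and is eliminated.
Round 2: A 12, D 12, B 8. B has the fewest and is eliminated.
Round 3: D 20, A 12. D has a majority.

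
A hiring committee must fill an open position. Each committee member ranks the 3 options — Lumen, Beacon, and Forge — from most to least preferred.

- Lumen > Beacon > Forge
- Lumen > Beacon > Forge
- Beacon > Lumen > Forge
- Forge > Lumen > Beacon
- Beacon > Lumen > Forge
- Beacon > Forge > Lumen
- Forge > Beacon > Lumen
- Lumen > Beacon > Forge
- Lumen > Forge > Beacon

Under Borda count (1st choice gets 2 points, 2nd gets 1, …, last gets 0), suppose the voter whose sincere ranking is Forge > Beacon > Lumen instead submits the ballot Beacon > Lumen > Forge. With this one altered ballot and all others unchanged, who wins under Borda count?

Lumen

Borda totals with the altered ballot: Lumen 12, Beacon 11, Forge 4.
The winner is unchanged: still Lumen.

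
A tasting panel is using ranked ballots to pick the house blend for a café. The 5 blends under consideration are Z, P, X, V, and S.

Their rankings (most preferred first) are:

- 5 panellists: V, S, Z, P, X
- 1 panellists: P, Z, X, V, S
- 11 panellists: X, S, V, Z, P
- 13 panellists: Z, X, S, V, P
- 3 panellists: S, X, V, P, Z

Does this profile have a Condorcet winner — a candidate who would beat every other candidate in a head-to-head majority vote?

No

Head-to-head results (33 voters total):
Z vs P: Z wins 29–4.
Z vs X: Z wins 19–14.
Z vs V: V wins 19–14.
Z vs S: S wins 19–14.
P vs X: X wins 27–6.
P vs V: V wins 32–1.
P vs S: S wins 32–1.
X vs V: X wins 28–5.
X vs S: X wins 25–8.
V vs S: S wins 27–6.
No candidate beats all others: Z beats X beats V beats Z, a majority cycle.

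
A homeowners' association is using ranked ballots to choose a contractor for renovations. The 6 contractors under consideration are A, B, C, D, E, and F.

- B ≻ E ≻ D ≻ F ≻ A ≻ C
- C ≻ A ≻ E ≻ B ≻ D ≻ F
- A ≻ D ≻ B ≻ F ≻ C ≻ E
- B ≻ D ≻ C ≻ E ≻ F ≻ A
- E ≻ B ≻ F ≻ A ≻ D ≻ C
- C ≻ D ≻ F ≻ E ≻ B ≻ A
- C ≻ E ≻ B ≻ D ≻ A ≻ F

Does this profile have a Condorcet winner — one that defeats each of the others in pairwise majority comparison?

Head-to-head results (7 voters total):
A vs B: B wins 5–2.
A vs C: C wins 4–3.
A vs D: D wins 4–3.
A vs E: E wins 5–2.
A vs F: F wins 4–3.
B vs C: B wins 4–3.
B vs D: B wins 5–2.
B vs E: E wins 4–3.
B vs F: B wins 6–1.
C vs D: D wins 4–3.
C vs E: C wins 5–2.
C vs F: C wins 4–3.
D vs E: E wins 4–3.
D vs F: D wins 6–1.
E vs F: E wins 5–2.
No candidate beats all others: B beats C beats E beats B, a majority cycle.

No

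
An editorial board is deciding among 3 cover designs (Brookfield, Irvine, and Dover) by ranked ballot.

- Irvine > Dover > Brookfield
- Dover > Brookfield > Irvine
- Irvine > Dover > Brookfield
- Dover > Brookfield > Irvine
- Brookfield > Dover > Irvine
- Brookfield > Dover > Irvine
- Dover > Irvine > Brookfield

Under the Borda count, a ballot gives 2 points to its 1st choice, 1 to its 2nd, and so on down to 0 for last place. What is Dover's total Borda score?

10

Borda scores:
  Brookfield: 0 + 1 + 0 + 1 + 2 + 2 + 0 = 6
  Irvine: 2 + 0 + 2 + 0 + 0 + 0 + 1 = 5
  Dover: 1 + 2 + 1 + 2 + 1 + 1 + 2 = 10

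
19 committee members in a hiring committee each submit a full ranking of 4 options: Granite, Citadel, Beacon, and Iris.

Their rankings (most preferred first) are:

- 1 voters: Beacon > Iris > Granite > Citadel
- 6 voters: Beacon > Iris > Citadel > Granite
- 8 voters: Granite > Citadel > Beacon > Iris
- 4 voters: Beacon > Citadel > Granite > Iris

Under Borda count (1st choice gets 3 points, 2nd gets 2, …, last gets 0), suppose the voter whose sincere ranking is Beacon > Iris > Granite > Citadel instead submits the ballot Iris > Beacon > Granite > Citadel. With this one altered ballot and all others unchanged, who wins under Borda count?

Beacon

Borda totals with the altered ballot: Granite 29, Citadel 30, Beacon 40, Iris 15.
The winner is unchanged: still Beacon.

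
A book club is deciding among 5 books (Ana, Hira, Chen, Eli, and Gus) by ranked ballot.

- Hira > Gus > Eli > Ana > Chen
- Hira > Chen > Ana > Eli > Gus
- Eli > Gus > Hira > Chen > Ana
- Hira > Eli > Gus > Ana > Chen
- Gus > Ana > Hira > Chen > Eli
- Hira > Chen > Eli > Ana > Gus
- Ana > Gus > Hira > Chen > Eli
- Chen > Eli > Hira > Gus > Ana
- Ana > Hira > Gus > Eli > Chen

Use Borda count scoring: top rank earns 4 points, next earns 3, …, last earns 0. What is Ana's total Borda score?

16

Borda scores:
  Ana: 1 + 2 + 0 + 1 + 3 + 1 + 4 + 0 + 4 = 16
  Hira: 4 + 4 + 2 + 4 + 2 + 4 + 2 + 2 + 3 = 27
  Chen: 0 + 3 + 1 + 0 + 1 + 3 + 1 + 4 + 0 = 13
  Eli: 2 + 1 + 4 + 3 + 0 + 2 + 0 + 3 + 1 = 16
  Gus: 3 + 0 + 3 + 2 + 4 + 0 + 3 + 1 + 2 = 18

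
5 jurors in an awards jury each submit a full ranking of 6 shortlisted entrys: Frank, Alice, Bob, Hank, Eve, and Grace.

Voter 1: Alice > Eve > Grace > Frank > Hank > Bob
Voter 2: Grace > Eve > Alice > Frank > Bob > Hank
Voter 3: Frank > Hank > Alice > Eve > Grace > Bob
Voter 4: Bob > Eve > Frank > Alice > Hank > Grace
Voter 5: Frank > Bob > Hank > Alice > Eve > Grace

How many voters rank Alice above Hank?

Ballots ranking Alice above Hank: 3.
Ballots ranking Hank above Alice: 2.
So 3 of 5 voters prefer Alice to Hank.

3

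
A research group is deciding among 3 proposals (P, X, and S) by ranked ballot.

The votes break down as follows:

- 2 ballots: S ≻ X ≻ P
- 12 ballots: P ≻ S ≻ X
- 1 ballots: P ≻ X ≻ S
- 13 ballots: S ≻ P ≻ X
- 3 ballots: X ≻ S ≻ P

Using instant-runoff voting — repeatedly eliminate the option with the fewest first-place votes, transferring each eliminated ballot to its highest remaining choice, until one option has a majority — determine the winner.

S

Round 1: S 15, P 13, X 3. X has the fewest and is eliminated.
Round 2: S 18, P 13. S has a majority.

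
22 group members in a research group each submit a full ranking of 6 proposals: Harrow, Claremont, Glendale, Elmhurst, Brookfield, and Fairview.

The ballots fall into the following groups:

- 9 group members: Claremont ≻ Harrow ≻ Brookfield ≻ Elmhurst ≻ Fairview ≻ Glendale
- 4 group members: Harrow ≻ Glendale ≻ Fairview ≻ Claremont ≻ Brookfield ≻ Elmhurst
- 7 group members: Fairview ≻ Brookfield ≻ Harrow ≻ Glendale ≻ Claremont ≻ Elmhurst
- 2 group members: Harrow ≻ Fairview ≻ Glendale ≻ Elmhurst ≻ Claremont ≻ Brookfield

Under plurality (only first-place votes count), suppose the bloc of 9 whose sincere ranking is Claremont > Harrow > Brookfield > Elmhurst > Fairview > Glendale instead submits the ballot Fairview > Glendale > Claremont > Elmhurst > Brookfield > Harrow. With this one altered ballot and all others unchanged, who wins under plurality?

Fairview

First-place totals with the altered ballot: Harrow 6, Claremont 0, Glendale 0, Elmhurst 0, Brookfield 0, Fairview 16.
The switch changes the winner from Claremont to Fairview.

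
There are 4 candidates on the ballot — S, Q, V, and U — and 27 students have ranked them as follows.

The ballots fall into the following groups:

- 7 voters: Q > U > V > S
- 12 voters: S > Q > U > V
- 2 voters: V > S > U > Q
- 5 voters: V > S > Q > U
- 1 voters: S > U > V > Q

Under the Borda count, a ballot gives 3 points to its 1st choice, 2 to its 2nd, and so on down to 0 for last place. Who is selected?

S

Borda scores:
  S: 7·0 + 12·3 + 2·2 + 5·2 + 3 = 53
  Q: 7·3 + 12·2 + 2·0 + 5·1 + 0 = 50
  V: 7·1 + 12·0 + 2·3 + 5·3 + 1 = 29
  U: 7·2 + 12·1 + 2·1 + 5·0 + 2 = 30
S has the highest total.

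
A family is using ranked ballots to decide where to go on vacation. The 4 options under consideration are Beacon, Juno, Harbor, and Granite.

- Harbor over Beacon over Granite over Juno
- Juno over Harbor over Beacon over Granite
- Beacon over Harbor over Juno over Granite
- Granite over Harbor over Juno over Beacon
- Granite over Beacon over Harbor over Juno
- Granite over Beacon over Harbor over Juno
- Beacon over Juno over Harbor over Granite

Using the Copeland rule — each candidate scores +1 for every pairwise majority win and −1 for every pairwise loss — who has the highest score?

Pairwise results:
  Beacon vs Juno: Beacon wins 5–2.
  Beacon vs Harbor: Beacon wins 4–3.
  Beacon vs Granite: Beacon wins 4–3.
  Juno vs Harbor: Harbor wins 5–2.
  Juno vs Granite: Granite wins 4–3.
  Harbor vs Granite: Harbor wins 4–3.
Copeland scores (wins − losses):
  Beacon: 3 − 0 = 3
  Juno: 0 − 3 = -3
  Harbor: 2 − 1 = 1
  Granite: 1 − 2 = -1
Beacon has the best Copeland score.

Beacon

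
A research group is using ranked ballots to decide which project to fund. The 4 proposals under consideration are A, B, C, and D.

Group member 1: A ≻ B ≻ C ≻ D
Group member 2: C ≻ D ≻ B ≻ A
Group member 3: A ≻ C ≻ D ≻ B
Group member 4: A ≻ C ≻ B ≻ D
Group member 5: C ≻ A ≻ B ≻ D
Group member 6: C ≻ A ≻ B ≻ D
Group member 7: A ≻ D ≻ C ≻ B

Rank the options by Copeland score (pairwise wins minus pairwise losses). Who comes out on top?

Pairwise results:
  A vs B: A wins 6–1.
  A vs C: A wins 4–3.
  A vs D: A wins 6–1.
  B vs C: C wins 6–1.
  B vs D: B wins 4–3.
  C vs D: C wins 6–1.
Copeland scores (wins − losses):
  A: 3 − 0 = 3
  B: 1 − 2 = -1
  C: 2 − 1 = 1
  D: 0 − 3 = -3
A has the best Copeland score.

A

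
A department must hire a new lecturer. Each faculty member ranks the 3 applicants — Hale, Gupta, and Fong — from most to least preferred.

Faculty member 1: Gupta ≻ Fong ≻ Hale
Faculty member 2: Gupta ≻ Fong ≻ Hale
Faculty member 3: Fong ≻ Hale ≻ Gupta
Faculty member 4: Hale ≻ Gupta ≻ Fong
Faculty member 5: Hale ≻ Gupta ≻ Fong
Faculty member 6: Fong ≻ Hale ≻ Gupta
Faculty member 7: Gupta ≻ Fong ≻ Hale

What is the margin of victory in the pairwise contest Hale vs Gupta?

1

Ballots ranking Hale above Gupta: 4.
Ballots ranking Gupta above Hale: 3.
Hale wins 4–3, a margin of 1.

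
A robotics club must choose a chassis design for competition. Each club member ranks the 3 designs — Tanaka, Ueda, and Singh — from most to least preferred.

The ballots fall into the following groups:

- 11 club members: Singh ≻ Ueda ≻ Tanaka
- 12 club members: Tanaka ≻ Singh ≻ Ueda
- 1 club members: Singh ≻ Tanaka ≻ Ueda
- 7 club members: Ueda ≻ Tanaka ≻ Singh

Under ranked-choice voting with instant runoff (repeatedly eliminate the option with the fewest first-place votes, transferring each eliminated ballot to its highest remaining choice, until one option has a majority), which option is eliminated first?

Round 1: Tanaka 12, Singh 12, Ueda 7. Ueda has the fewest and is eliminated.
Round 2: Tanaka 19, Singh 12. Tanaka has a majority.

Ueda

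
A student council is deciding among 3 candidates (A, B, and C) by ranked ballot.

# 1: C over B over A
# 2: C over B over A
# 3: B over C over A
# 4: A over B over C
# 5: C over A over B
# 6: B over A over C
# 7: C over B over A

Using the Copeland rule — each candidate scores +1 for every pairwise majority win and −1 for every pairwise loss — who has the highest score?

C

Pairwise results:
  A vs B: B wins 5–2.
  A vs C: C wins 5–2.
  B vs C: C wins 4–3.
Copeland scores (wins − losses):
  A: 0 − 2 = -2
  B: 1 − 1 = 0
  C: 2 − 0 = 2
C has the best Copeland score.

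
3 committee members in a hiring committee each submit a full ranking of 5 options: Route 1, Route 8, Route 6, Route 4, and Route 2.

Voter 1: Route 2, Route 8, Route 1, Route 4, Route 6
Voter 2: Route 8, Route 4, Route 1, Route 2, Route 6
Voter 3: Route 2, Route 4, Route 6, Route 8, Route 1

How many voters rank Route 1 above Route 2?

1

Ballots ranking Route 1 above Route 2: 1.
Ballots ranking Route 2 above Route 1: 2.
So 1 of 3 voters prefer Route 1 to Route 2.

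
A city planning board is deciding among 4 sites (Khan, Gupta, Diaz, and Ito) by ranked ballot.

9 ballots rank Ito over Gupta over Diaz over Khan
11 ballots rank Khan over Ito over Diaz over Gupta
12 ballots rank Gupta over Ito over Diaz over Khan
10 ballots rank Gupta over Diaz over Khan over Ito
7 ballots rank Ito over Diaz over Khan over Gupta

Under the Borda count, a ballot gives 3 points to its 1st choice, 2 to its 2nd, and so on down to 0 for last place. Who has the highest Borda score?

Ito

Borda scores:
  Khan: 9·0 + 11·3 + 12·0 + 10·1 + 7·1 = 50
  Gupta: 9·2 + 11·0 + 12·3 + 10·3 + 7·0 = 84
  Diaz: 9·1 + 11·1 + 12·1 + 10·2 + 7·2 = 66
  Ito: 9·3 + 11·2 + 12·2 + 10·0 + 7·3 = 94
Ito has the highest total.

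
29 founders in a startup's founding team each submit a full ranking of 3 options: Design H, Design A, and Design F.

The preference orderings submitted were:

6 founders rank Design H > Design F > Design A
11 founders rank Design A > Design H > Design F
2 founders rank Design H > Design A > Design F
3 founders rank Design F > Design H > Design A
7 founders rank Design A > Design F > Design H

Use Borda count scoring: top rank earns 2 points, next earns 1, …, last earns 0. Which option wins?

Borda scores:
  Design H: 6·2 + 11·1 + 2·2 + 3·1 + 7·0 = 30
  Design A: 6·0 + 11·2 + 2·1 + 3·0 + 7·2 = 38
  Design F: 6·1 + 11·0 + 2·0 + 3·2 + 7·1 = 19
Design A has the highest total.

Design A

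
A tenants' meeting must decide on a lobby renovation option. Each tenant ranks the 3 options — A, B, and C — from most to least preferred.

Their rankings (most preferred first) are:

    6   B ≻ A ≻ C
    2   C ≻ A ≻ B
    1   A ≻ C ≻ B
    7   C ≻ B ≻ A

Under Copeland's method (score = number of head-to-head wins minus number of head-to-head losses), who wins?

C

Pairwise results:
  A vs B: B wins 13–3.
  A vs C: C wins 9–7.
  B vs C: C wins 10–6.
Copeland scores (wins − losses):
  A: 0 − 2 = -2
  B: 1 − 1 = 0
  C: 2 − 0 = 2
C has the best Copeland score.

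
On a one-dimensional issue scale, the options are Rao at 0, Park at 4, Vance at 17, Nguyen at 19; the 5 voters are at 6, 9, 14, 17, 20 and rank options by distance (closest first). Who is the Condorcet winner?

With single-peaked preferences on a line, the Condorcet winner is the candidate closest to the median voter.
The median voter (position 14) is closest to Vance at 17.
Check: Vance vs Park — voters closer to Vance: 3 of 5.

Vance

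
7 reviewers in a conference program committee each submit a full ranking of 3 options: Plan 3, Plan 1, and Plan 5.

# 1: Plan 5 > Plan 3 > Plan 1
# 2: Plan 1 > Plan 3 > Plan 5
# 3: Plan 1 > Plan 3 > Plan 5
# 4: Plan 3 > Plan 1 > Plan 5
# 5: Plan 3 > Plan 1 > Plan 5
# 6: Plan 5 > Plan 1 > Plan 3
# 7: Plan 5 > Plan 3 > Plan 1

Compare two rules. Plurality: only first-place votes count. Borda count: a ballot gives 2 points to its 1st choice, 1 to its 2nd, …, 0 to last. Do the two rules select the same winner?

Plurality first-place counts: Plan 3 2, Plan 1 2, Plan 5 3 → Plan 5.
Borda totals: Plan 3 8, Plan 1 7, Plan 5 6 → Plan 3.
The two rules disagree: plurality picks Plan 5, Borda picks Plan 3.

No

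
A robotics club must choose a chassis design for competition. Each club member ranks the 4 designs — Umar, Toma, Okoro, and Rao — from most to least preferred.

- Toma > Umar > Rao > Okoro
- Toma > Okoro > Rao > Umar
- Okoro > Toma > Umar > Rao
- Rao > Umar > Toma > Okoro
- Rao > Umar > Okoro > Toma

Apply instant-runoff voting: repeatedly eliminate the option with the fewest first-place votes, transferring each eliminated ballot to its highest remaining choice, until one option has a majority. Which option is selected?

Toma

Round 1: Toma 2, Rao 2, Okoro 1, Umar 0. Umar has the fewest and is eliminated.
Round 2: Toma 2, Rao 2, Okoro 1. Okoro has the fewest and is eliminated.
Round 3: Toma 3, Rao 2. Toma has a majority.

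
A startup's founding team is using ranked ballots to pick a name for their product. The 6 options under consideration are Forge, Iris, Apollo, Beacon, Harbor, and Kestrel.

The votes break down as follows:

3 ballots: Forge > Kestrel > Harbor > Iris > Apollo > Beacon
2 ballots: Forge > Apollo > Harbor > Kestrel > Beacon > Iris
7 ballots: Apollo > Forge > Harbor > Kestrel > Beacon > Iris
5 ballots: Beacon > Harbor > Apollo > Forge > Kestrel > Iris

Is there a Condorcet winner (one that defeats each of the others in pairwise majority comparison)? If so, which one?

Head-to-head results (17 voters total):
Forge vs Iris: Forge wins 17–0.
Forge vs Apollo: Apollo wins 12–5.
Forge vs Beacon: Forge wins 12–5.
Forge vs Harbor: Forge wins 12–5.
Forge vs Kestrel: Forge wins 17–0.
Iris vs Apollo: Apollo wins 14–3.
Iris vs Beacon: Beacon wins 14–3.
Iris vs Harbor: Harbor wins 17–0.
Iris vs Kestrel: Kestrel wins 17–0.
Apollo vs Beacon: Apollo wins 12–5.
Apollo vs Harbor: Apollo wins 9–8.
Apollo vs Kestrel: Apollo wins 14–3.
Beacon vs Harbor: Harbor wins 12–5.
Beacon vs Kestrel: Kestrel wins 12–5.
Harbor vs Kestrel: Harbor wins 14–3.
Apollo beats each rival — Forge (12–5), Iris (14–3), Beacon (12–5), Harbor (9–8), Kestrel (14–3) — so Apollo is the Condorcet winner.

Apollo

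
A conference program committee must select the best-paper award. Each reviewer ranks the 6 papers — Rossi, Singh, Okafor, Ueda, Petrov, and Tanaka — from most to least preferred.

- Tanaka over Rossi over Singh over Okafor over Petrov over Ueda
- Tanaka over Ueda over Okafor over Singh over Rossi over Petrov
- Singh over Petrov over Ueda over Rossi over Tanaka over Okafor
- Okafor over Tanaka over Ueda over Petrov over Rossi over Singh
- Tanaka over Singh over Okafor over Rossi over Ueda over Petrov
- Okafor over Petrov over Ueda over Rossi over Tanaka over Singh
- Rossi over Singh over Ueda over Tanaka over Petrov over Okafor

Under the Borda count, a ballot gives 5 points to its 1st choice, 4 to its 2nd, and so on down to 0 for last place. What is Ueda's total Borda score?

17

Borda scores:
  Rossi: 4 + 1 + 2 + 1 + 2 + 2 + 5 = 17
  Singh: 3 + 2 + 5 + 0 + 4 + 0 + 4 = 18
  Okafor: 2 + 3 + 0 + 5 + 3 + 5 + 0 = 18
  Ueda: 0 + 4 + 3 + 3 + 1 + 3 + 3 = 17
  Petrov: 1 + 0 + 4 + 2 + 0 + 4 + 1 = 12
  Tanaka: 5 + 5 + 1 + 4 + 5 + 1 + 2 = 23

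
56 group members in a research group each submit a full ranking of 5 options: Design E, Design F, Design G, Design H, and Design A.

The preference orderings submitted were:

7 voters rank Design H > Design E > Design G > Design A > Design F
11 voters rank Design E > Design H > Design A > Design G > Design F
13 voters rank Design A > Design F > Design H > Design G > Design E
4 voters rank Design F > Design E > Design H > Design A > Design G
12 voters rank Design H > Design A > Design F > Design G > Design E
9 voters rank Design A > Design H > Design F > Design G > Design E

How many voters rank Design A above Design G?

Ballots ranking Design A above Design G: 11+13+4+12+9 = 49.
Ballots ranking Design G above Design A: 7.
So 49 of 56 voters prefer Design A to Design G.

49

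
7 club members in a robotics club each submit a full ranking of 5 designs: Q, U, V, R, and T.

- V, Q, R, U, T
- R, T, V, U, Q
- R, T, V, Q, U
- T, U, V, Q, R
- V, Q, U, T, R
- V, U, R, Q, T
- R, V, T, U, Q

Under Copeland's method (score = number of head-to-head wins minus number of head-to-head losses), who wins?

V

Pairwise results:
  Q vs U: U wins 4–3.
  Q vs V: V wins 7–0.
  Q vs R: R wins 4–3.
  Q vs T: T wins 4–3.
  U vs V: V wins 6–1.
  U vs R: R wins 4–3.
  U vs T: T wins 4–3.
  V vs R: V wins 4–3.
  V vs T: V wins 4–3.
  R vs T: R wins 5–2.
Copeland scores (wins − losses):
  Q: 0 − 4 = -4
  U: 1 − 3 = -2
  V: 4 − 0 = 4
  R: 3 − 1 = 2
  T: 2 − 2 = 0
V has the best Copeland score.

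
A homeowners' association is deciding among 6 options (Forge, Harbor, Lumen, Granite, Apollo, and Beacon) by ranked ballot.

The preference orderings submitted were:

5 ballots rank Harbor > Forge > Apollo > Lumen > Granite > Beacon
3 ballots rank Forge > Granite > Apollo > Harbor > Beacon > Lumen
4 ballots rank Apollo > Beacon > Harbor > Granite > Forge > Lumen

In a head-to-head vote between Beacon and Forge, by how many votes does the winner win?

Ballots ranking Beacon above Forge: 4.
Ballots ranking Forge above Beacon: 5+3 = 8.
Forge wins 8–4, a margin of 4.

4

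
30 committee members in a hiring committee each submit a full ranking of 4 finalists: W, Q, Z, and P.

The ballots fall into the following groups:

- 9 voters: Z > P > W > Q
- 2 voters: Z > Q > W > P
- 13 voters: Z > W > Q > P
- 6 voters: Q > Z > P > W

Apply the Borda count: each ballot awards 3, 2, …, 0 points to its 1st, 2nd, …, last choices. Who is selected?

Borda scores:
  W: 9·1 + 2·1 + 13·2 + 6·0 = 37
  Q: 9·0 + 2·2 + 13·1 + 6·3 = 35
  Z: 9·3 + 2·3 + 13·3 + 6·2 = 84
  P: 9·2 + 2·0 + 13·0 + 6·1 = 24
Z has the highest total.

Z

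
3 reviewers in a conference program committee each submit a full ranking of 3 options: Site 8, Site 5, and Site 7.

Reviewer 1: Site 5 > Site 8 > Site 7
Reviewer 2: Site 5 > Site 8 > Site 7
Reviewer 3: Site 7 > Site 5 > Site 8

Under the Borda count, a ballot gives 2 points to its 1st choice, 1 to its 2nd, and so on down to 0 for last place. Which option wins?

Borda scores:
  Site 8: 1 + 1 + 0 = 2
  Site 5: 2 + 2 + 1 = 5
  Site 7: 0 + 0 + 2 = 2
Site 5 has the highest total.

Site 5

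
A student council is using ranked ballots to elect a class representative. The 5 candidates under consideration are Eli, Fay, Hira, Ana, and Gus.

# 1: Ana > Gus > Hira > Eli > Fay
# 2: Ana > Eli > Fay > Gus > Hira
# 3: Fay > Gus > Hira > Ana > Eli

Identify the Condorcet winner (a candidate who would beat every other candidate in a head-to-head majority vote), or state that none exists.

Head-to-head results (3 voters total):
Eli vs Fay: Eli wins 2–1.
Eli vs Hira: Hira wins 2–1.
Eli vs Ana: Ana wins 3–0.
Eli vs Gus: Gus wins 2–1.
Fay vs Hira: Fay wins 2–1.
Fay vs Ana: Ana wins 2–1.
Fay vs Gus: Fay wins 2–1.
Hira vs Ana: Ana wins 2–1.
Hira vs Gus: Gus wins 3–0.
Ana vs Gus: Ana wins 2–1.
Ana beats each rival — Eli (3–0), Fay (2–1), Hira (2–1), Gus (2–1) — so Ana is the Condorcet winner.

Ana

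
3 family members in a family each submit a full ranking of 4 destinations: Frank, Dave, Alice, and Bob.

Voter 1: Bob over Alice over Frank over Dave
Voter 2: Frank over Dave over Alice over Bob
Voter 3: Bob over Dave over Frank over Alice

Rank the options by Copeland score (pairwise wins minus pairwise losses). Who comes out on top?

Bob

Pairwise results:
  Frank vs Dave: Frank wins 2–1.
  Frank vs Alice: Frank wins 2–1.
  Frank vs Bob: Bob wins 2–1.
  Dave vs Alice: Dave wins 2–1.
  Dave vs Bob: Bob wins 2–1.
  Alice vs Bob: Bob wins 2–1.
Copeland scores (wins − losses):
  Frank: 2 − 1 = 1
  Dave: 1 − 2 = -1
  Alice: 0 − 3 = -3
  Bob: 3 − 0 = 3
Bob has the best Copeland score.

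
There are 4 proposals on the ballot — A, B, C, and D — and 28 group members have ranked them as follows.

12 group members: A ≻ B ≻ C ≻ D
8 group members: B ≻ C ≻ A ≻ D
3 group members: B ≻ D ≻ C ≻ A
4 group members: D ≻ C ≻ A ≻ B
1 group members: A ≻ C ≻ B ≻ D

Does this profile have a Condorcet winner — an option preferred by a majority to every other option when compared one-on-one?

Head-to-head results (28 voters total):
A vs B: A wins 17–11.
A vs C: C wins 15–13.
A vs D: A wins 21–7.
B vs C: B wins 23–5.
B vs D: B wins 24–4.
C vs D: C wins 21–7.
No candidate beats all others: A beats B beats C beats A, a majority cycle.

No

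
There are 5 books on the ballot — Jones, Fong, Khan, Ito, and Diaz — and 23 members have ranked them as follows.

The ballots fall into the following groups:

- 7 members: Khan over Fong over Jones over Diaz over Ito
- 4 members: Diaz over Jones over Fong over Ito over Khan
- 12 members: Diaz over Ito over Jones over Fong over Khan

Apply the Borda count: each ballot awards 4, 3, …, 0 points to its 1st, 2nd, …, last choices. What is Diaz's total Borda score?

71

Borda scores:
  Jones: 7·2 + 4·3 + 12·2 = 50
  Fong: 7·3 + 4·2 + 12·1 = 41
  Khan: 7·4 + 4·0 + 12·0 = 28
  Ito: 7·0 + 4·1 + 12·3 = 40
  Diaz: 7·1 + 4·4 + 12·4 = 71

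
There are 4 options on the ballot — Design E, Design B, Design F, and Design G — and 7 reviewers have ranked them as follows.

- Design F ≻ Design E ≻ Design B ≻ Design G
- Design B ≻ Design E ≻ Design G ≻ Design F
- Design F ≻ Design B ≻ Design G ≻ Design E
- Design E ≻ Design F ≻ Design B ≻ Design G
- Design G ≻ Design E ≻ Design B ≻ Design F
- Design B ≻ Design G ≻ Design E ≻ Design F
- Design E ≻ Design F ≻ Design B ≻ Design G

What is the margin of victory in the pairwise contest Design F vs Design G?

1

Ballots ranking Design F above Design G: 4.
Ballots ranking Design G above Design F: 3.
Design F wins 4–3, a margin of 1.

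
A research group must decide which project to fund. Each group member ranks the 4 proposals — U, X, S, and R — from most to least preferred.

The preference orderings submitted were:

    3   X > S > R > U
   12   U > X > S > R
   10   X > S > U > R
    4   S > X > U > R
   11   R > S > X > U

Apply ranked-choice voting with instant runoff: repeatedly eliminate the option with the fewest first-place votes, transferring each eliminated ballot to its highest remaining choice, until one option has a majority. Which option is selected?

Round 1: X 13, U 12, R 11, S 4. S has the fewest and is eliminated.
Round 2: X 17, U 12, R 11. R has the fewest and is eliminated.
Round 3: X 28, U 12. X has a majority.

X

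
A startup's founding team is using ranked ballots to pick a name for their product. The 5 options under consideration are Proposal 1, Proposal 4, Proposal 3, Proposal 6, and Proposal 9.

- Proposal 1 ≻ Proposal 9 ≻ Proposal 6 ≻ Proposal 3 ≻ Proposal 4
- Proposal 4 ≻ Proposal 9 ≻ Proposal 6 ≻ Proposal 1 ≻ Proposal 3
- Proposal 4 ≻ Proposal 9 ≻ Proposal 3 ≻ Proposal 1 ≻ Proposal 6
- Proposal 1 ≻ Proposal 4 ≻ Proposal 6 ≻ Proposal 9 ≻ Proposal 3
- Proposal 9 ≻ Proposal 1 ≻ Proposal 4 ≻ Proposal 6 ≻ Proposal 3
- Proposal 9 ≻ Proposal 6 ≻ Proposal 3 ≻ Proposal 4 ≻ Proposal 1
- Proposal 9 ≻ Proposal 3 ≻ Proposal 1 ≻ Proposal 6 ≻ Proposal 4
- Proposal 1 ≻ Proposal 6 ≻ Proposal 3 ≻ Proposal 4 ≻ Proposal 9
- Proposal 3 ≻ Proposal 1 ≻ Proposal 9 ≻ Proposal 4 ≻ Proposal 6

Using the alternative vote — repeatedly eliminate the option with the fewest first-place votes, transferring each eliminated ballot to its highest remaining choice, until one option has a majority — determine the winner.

Round 1: Proposal 1 3, Proposal 9 3, Proposal 4 2, Proposal 3 1, Proposal 6 0. Proposal 6 has the fewest and is eliminated.
Round 2: Proposal 1 3, Proposal 9 3, Proposal 4 2, Proposal 3 1. Proposal 3 has the fewest and is eliminated.
Round 3: Proposal 1 4, Proposal 9 3, Proposal 4 2. Proposal 4 has the fewest and is eliminated.
Round 4: Proposal 9 5, Proposal 1 4. Proposal 9 has a majority.

Proposal 9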